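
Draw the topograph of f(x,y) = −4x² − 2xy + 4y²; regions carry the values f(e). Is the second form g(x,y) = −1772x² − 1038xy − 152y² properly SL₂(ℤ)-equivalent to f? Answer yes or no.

D₁ = 68, D₂ = 68
river cycle of f (length 6): (4, 2, -4), (-4, 6, 2), (2, 6, -4), (-4, 2, 4), (4, 6, -2), (-2, 6, 4)
river cycle of g (length 6): (-4, 6, 2), (2, 6, -4), (-4, 2, 4), (4, 6, -2), (-2, 6, 4), (4, 2, -4)
cycles coincide ⇒ equivalent

yes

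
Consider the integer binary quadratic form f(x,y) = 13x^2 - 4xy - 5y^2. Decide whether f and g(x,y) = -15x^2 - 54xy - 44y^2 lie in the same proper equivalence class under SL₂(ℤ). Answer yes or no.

D₁ = 276, D₂ = 276
river cycle of f (length 8): (-5, 14, 4), (4, 10, -11), (-11, 12, 3), (3, 12, -11), (-11, 10, 4), (4, 14, -5), (-5, 16, 1), (1, 16, -5)
river cycle of g (length 8): (-5, 14, 4), (4, 10, -11), (-11, 12, 3), (3, 12, -11), (-11, 10, 4), (4, 14, -5), (-5, 16, 1), (1, 16, -5)
cycles coincide ⇒ equivalent

yes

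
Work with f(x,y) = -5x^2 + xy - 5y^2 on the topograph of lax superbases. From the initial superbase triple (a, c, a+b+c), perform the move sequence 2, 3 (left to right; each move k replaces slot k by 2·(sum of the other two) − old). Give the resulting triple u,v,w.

start (-5,-5,-9) = (f(1,0),f(0,1),f(1,1))
replace slot 2: 2·((-5)+(-9)) − (-5) = -23 → (-5,-23,-9)
replace slot 3: 2·((-5)+(-23)) − (-9) = -47 → (-5,-23,-47)

-5,-23,-47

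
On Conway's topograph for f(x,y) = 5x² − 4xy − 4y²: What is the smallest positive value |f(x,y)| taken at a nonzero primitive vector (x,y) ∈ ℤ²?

descent: ρ → (-4,4,5)  [lands on river]
river: ρ → (5,6,-3)
river: ρ → (-3,6,5)
river: ρ → (5,4,-4)
closes: descent 1, river 4
min |a| on river = 3

3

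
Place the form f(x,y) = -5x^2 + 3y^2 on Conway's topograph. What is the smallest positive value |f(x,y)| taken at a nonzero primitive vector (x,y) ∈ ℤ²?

descent: ρ → (3,6,-2)  [lands on river]
river: ρ → (-2,6,3)
closes: descent 1, river 2
min |a| on river = 2

2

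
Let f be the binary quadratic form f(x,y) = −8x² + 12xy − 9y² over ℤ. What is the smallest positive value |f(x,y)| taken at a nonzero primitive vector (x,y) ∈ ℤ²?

translate: b→4 (≡-12 mod 16), so (8,-12,9)→(8,4,5)
flip: (8,4,5)→(5,-4,8)
reduced (well bottom): (5,-4,8) with a≤c, −a<b≤a
well minimum |f| = |-5| = 5 (negative-definite)

5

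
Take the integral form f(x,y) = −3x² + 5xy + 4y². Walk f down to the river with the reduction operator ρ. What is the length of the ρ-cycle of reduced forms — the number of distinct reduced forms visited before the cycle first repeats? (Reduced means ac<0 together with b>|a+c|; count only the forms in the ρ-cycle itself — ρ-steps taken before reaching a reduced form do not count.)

D = 73, ⌊√D⌋ = 8
river: ρ → (4,3,-4)
river: ρ → (-4,5,3)
river: ρ → (3,7,-2)
river: ρ → (-2,5,6)
river: ρ → (6,7,-1)
river: ρ → (-1,7,6)
river: ρ → (6,5,-2)
river: ρ → (-2,7,3)
river: ρ → (3,5,-4)
river: ρ → (-4,3,4)
river: ρ → (4,5,-3)
river: ρ → (-3,7,2)
river: ρ → (2,5,-6)
river: ρ → (-6,7,1)
river: ρ → (1,7,-6)
river: ρ → (-6,5,2)
river: ρ → (2,7,-3)
river: ρ → (-3,5,4)
ρ-cycle length = 18 (tail of 0 descent steps not counted)

18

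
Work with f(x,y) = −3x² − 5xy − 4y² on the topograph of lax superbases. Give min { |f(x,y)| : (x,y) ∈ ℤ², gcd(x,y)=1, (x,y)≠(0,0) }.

translate: b→-1 (≡5 mod 6), so (3,5,4)→(3,-1,2)
flip: (3,-1,2)→(2,1,3)
reduced (well bottom): (2,1,3) with a≤c, −a<b≤a
well minimum |f| = |-2| = 2 (negative-definite)

2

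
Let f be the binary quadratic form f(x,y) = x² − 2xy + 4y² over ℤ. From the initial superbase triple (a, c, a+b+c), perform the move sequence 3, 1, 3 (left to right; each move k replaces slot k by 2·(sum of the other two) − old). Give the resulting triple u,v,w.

start (1,4,3) = (f(1,0),f(0,1),f(1,1))
replace slot 3: 2·(1+4) − 3 = 7 → (1,4,7)
replace slot 1: 2·(4+7) − 1 = 21 → (21,4,7)
replace slot 3: 2·(21+4) − 7 = 43 → (21,4,43)

21,4,43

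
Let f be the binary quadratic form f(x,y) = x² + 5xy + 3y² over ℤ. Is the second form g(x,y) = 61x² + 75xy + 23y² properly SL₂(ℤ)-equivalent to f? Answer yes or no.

D₁ = 13, D₂ = 13
river cycle of f (length 2): (-1, 3, 1), (1, 3, -1)
river cycle of g (length 2): (-1, 3, 1), (1, 3, -1)
cycles coincide ⇒ equivalent

yes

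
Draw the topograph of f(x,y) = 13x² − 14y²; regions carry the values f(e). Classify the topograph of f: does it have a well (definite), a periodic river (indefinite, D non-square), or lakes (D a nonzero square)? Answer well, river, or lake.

D = b²−4ac = 0² − 4·13·(-14) = 728
D > 0 non-square ⇒ indefinite ⇒ periodic river

river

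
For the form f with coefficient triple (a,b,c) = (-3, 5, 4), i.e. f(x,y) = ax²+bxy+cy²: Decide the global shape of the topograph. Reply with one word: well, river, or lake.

D = b²−4ac = 5² − 4·(-3)·4 = 73
D > 0 non-square ⇒ indefinite ⇒ periodic river

river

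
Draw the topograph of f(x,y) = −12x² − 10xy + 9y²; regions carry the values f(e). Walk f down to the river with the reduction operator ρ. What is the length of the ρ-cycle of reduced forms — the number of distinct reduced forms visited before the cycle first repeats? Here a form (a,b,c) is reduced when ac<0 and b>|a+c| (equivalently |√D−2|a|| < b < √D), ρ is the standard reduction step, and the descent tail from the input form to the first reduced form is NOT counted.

D = 532, ⌊√D⌋ = 23
descent: ρ → (9,10,-12)  [lands on river]
river: ρ → (-12,14,7)
river: ρ → (7,14,-12)
river: ρ → (-12,10,9)
river: ρ → (9,8,-13)
river: ρ → (-13,18,4)
river: ρ → (4,22,-3)
river: ρ → (-3,20,11)
river: ρ → (11,2,-12)
river: ρ → (-12,22,1)
river: ρ → (1,22,-12)
river: ρ → (-12,2,11)
river: ρ → (11,20,-3)
river: ρ → (-3,22,4)
river: ρ → (4,18,-13)
river: ρ → (-13,8,9)
ρ-cycle length = 16 (tail of 1 descent step not counted)

16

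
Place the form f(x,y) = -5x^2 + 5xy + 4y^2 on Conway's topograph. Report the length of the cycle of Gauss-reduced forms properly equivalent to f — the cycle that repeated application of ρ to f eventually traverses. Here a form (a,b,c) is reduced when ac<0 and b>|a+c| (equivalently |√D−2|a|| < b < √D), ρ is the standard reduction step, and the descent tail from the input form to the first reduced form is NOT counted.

D = 105, ⌊√D⌋ = 10
river: ρ → (4,3,-6)
river: ρ → (-6,9,1)
river: ρ → (1,9,-6)
river: ρ → (-6,3,4)
river: ρ → (4,5,-5)
river: ρ → (-5,5,4)
ρ-cycle length = 6 (tail of 0 descent steps not counted)

6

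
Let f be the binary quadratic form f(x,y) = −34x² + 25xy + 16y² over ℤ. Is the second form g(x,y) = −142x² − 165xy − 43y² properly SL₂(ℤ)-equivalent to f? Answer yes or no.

D₁ = 2801, D₂ = 2801
river cycle of f (length 90): (16, 39, -20), (-20, 41, 14), (14, 43, -17), (-17, 25, 32), (32, 39, -10), (-10, 41, 28), (28, 15, -23), (-23, 31, 20), (20, 49, -5), (-5, 51, 10), … (80 more)
river cycle of g (length 90): (16, 39, -20), (-20, 41, 14), (14, 43, -17), (-17, 25, 32), (32, 39, -10), (-10, 41, 28), (28, 15, -23), (-23, 31, 20), (20, 49, -5), (-5, 51, 10), … (80 more)
cycles coincide ⇒ equivalent

yes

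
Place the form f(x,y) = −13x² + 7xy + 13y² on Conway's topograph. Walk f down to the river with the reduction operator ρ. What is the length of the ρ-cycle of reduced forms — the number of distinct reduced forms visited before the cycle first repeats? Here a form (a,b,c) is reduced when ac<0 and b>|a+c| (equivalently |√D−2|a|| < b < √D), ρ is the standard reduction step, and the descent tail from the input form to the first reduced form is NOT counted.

D = 725, ⌊√D⌋ = 26
river: ρ → (13,19,-7)
river: ρ → (-7,23,7)
river: ρ → (7,19,-13)
river: ρ → (-13,7,13)
ρ-cycle length = 4 (tail of 0 descent steps not counted)

4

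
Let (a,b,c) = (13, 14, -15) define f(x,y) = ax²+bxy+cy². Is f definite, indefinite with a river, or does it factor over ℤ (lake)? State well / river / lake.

D = b²−4ac = 14² − 4·13·(-15) = 976
D > 0 non-square ⇒ indefinite ⇒ periodic river

river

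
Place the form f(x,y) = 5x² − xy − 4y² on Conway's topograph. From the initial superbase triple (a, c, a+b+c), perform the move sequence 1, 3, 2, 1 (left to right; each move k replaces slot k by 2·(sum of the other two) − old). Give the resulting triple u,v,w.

start (5,-4,0) = (f(1,0),f(0,1),f(1,1))
replace slot 1: 2·((-4)+0) − 5 = -13 → (-13,-4,0)
replace slot 3: 2·((-13)+(-4)) − 0 = -34 → (-13,-4,-34)
replace slot 2: 2·((-13)+(-34)) − (-4) = -90 → (-13,-90,-34)
replace slot 1: 2·((-90)+(-34)) − (-13) = -235 → (-235,-90,-34)

-235,-90,-34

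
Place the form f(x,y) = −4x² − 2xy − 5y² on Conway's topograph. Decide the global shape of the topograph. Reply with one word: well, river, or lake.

D = b²−4ac = (-2)² − 4·(-4)·(-5) = -76
D < 0 ⇒ definite ⇒ every region one sign ⇒ single well

well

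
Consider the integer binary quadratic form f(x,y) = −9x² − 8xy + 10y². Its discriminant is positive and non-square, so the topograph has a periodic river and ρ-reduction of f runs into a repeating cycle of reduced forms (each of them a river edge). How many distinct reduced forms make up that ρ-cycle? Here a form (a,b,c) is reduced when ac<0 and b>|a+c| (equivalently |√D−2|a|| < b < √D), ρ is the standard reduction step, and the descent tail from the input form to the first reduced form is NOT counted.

D = 424, ⌊√D⌋ = 20
descent: ρ → (10,8,-9)  [lands on river]
river: ρ → (-9,10,9)
river: ρ → (9,8,-10)
river: ρ → (-10,12,7)
river: ρ → (7,16,-6)
river: ρ → (-6,20,1)
river: ρ → (1,20,-6)
river: ρ → (-6,16,7)
river: ρ → (7,12,-10)
river: ρ → (-10,8,9)
river: ρ → (9,10,-9)
river: ρ → (-9,8,10)
river: ρ → (10,12,-7)
river: ρ → (-7,16,6)
river: ρ → (6,20,-1)
river: ρ → (-1,20,6)
river: ρ → (6,16,-7)
river: ρ → (-7,12,10)
ρ-cycle length = 18 (tail of 1 descent step not counted)

18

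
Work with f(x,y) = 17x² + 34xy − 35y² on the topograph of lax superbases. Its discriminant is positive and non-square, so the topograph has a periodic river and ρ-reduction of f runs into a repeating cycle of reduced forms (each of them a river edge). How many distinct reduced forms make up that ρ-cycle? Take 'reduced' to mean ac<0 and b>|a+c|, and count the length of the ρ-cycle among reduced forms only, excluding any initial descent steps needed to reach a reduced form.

D = 3536, ⌊√D⌋ = 59
river: ρ → (-35,36,16)
river: ρ → (16,28,-43)
river: ρ → (-43,58,1)
river: ρ → (1,58,-43)
river: ρ → (-43,28,16)
river: ρ → (16,36,-35)
river: ρ → (-35,34,17)
river: ρ → (17,34,-35)
ρ-cycle length = 8 (tail of 0 descent steps not counted)

8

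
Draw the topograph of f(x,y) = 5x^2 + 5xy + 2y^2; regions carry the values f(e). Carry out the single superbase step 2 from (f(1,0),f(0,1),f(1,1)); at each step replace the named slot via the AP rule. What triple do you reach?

start (5,2,12) = (f(1,0),f(0,1),f(1,1))
replace slot 2: 2·(5+12) − 2 = 32 → (5,32,12)

5,32,12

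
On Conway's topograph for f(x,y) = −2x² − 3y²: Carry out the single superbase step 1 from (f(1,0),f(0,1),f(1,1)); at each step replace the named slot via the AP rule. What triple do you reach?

start (-2,-3,-5) = (f(1,0),f(0,1),f(1,1))
replace slot 1: 2·((-3)+(-5)) − (-2) = -14 → (-14,-3,-5)

-14,-3,-5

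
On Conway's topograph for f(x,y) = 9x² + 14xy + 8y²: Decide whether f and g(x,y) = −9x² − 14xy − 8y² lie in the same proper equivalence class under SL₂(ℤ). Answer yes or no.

D₁ = -92, D₂ = -92
f: translate: b→-4 (≡14 mod 18), so (9,14,8)→(9,-4,3)
f: flip: (9,-4,3)→(3,4,9)
f: translate: b→-2 (≡4 mod 6), so (3,4,9)→(3,-2,8)
f: reduced (well bottom): (3,-2,8) with a≤c, −a<b≤a
g is negative-definite; reduce −g:
−g: translate: b→-4 (≡14 mod 18), so (9,14,8)→(9,-4,3)
−g: flip: (9,-4,3)→(3,4,9)
−g: translate: b→-2 (≡4 mod 6), so (3,4,9)→(3,-2,8)
−g: reduced (well bottom): (3,-2,8) with a≤c, −a<b≤a
flip sign back: reduced form of g is (-3,2,-8)
reduced forms (3, -2, 8) vs (-3, 2, -8) ⇒ inequivalent

no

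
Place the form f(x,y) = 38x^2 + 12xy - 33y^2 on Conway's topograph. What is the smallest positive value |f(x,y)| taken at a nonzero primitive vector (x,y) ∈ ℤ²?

river: ρ → (-33,54,17)
river: ρ → (17,48,-42)
river: ρ → (-42,36,23)
river: ρ → (23,56,-22)
river: ρ → (-22,32,47)
river: ρ → (47,62,-7)
river: ρ → (-7,64,38)
river: ρ → (38,12,-33)
closes: descent 0, river 8
min |a| on river = 7

7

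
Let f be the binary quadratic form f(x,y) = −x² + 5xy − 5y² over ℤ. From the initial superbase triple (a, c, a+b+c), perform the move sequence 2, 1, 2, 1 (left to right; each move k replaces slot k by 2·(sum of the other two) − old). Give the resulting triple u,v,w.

start (-1,-5,-1) = (f(1,0),f(0,1),f(1,1))
replace slot 2: 2·((-1)+(-1)) − (-5) = 1 → (-1,1,-1)
replace slot 1: 2·(1+(-1)) − (-1) = 1 → (1,1,-1)
replace slot 2: 2·(1+(-1)) − 1 = -1 → (1,-1,-1)
replace slot 1: 2·((-1)+(-1)) − 1 = -5 → (-5,-1,-1)

-5,-1,-1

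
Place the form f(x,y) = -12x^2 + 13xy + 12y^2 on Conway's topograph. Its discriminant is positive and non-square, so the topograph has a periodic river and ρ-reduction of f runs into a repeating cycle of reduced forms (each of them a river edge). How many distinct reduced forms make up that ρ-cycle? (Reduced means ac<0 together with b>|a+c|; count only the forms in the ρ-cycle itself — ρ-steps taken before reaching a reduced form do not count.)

D = 745, ⌊√D⌋ = 27
river: ρ → (12,11,-13)
river: ρ → (-13,15,10)
river: ρ → (10,25,-3)
river: ρ → (-3,23,18)
river: ρ → (18,13,-8)
river: ρ → (-8,19,12)
river: ρ → (12,5,-15)
river: ρ → (-15,25,2)
river: ρ → (2,27,-2)
river: ρ → (-2,25,15)
river: ρ → (15,5,-12)
river: ρ → (-12,19,8)
river: ρ → (8,13,-18)
river: ρ → (-18,23,3)
river: ρ → (3,25,-10)
river: ρ → (-10,15,13)
river: ρ → (13,11,-12)
river: ρ → (-12,13,12)
ρ-cycle length = 18 (tail of 0 descent steps not counted)

18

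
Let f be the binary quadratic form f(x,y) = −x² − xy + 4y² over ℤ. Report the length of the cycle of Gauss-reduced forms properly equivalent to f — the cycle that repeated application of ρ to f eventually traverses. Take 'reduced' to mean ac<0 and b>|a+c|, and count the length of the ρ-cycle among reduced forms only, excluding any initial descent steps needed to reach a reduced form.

D = 17, ⌊√D⌋ = 4
descent: ρ → (4,1,-1)
descent: ρ → (-1,3,2)  [lands on river]
river: ρ → (2,1,-2)
river: ρ → (-2,3,1)
river: ρ → (1,3,-2)
river: ρ → (-2,1,2)
river: ρ → (2,3,-1)
ρ-cycle length = 6 (tail of 2 descent steps not counted)

6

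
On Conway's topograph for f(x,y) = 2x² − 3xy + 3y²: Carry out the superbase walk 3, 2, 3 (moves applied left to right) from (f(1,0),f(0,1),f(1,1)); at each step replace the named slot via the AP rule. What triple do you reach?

start (2,3,2) = (f(1,0),f(0,1),f(1,1))
replace slot 3: 2·(2+3) − 2 = 8 → (2,3,8)
replace slot 2: 2·(2+8) − 3 = 17 → (2,17,8)
replace slot 3: 2·(2+17) − 8 = 30 → (2,17,30)

2,17,30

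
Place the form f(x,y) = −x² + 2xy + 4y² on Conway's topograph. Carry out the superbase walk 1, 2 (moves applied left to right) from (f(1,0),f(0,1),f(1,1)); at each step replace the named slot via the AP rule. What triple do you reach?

start (-1,4,5) = (f(1,0),f(0,1),f(1,1))
replace slot 1: 2·(4+5) − (-1) = 19 → (19,4,5)
replace slot 2: 2·(19+5) − 4 = 44 → (19,44,5)

19,44,5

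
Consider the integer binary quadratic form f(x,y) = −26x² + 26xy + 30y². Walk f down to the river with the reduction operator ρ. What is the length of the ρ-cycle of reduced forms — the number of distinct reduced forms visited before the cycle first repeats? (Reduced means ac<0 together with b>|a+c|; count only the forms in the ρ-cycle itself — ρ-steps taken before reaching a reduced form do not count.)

D = 3796, ⌊√D⌋ = 61
river: ρ → (30,34,-22)
river: ρ → (-22,54,10)
river: ρ → (10,46,-42)
river: ρ → (-42,38,14)
river: ρ → (14,46,-30)
river: ρ → (-30,14,30)
river: ρ → (30,46,-14)
river: ρ → (-14,38,42)
river: ρ → (42,46,-10)
river: ρ → (-10,54,22)
river: ρ → (22,34,-30)
river: ρ → (-30,26,26)
river: ρ → (26,26,-30)
river: ρ → (-30,34,22)
river: ρ → (22,54,-10)
river: ρ → (-10,46,42)
river: ρ → (42,38,-14)
river: ρ → (-14,46,30)
river: ρ → (30,14,-30)
river: ρ → (-30,46,14)
river: ρ → (14,38,-42)
river: ρ → (-42,46,10)
river: ρ → (10,54,-22)
river: ρ → (-22,34,30)
river: ρ → (30,26,-26)
river: ρ → (-26,26,30)
ρ-cycle length = 26 (tail of 0 descent steps not counted)

26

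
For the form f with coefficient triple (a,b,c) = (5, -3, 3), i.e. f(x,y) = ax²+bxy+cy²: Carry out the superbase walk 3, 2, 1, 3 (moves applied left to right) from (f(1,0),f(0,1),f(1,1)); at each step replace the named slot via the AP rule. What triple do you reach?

start (5,3,5) = (f(1,0),f(0,1),f(1,1))
replace slot 3: 2·(5+3) − 5 = 11 → (5,3,11)
replace slot 2: 2·(5+11) − 3 = 29 → (5,29,11)
replace slot 1: 2·(29+11) − 5 = 75 → (75,29,11)
replace slot 3: 2·(75+29) − 11 = 197 → (75,29,197)

75,29,197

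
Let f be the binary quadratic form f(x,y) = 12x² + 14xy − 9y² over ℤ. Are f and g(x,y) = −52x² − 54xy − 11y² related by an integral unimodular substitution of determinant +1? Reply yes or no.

D₁ = 628, D₂ = 628
river cycle of f (length 34): (-9, 22, 4), (4, 18, -19), (-19, 20, 3), (3, 22, -12), (-12, 2, 13), (13, 24, -1), (-1, 24, 13), (13, 2, -12), (-12, 22, 3), (3, 20, -19), … (24 more)
river cycle of g (length 34): (-11, 10, 12), (12, 14, -9), (-9, 22, 4), (4, 18, -19), (-19, 20, 3), (3, 22, -12), (-12, 2, 13), (13, 24, -1), (-1, 24, 13), (13, 2, -12), … (24 more)
cycles coincide ⇒ equivalent

yes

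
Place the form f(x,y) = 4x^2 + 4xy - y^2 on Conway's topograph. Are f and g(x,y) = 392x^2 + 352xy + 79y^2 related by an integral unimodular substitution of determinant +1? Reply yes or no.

D₁ = 32, D₂ = 32
river cycle of f (length 2): (-1, 4, 4), (4, 4, -1)
river cycle of g (length 2): (4, 4, -1), (-1, 4, 4)
cycles coincide ⇒ equivalent

yes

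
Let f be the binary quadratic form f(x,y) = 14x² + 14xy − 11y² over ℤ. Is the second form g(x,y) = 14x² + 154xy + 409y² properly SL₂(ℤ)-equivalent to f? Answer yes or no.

D₁ = 812, D₂ = 812
river cycle of f (length 6): (-11, 8, 17), (17, 26, -2), (-2, 26, 17), (17, 8, -11), (-11, 14, 14), (14, 14, -11)
river cycle of g (length 6): (14, 14, -11), (-11, 8, 17), (17, 26, -2), (-2, 26, 17), (17, 8, -11), (-11, 14, 14)
cycles coincide ⇒ equivalent

yes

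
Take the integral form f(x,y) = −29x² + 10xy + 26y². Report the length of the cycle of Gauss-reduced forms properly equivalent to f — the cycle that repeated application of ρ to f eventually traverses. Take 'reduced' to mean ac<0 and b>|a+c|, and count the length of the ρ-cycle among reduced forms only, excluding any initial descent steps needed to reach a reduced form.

D = 3116, ⌊√D⌋ = 55
river: ρ → (26,42,-13)
river: ρ → (-13,36,35)
river: ρ → (35,34,-14)
river: ρ → (-14,50,11)
river: ρ → (11,38,-38)
river: ρ → (-38,38,11)
river: ρ → (11,50,-14)
river: ρ → (-14,34,35)
river: ρ → (35,36,-13)
river: ρ → (-13,42,26)
river: ρ → (26,10,-29)
river: ρ → (-29,48,7)
river: ρ → (7,50,-22)
river: ρ → (-22,38,19)
river: ρ → (19,38,-22)
river: ρ → (-22,50,7)
river: ρ → (7,48,-29)
river: ρ → (-29,10,26)
ρ-cycle length = 18 (tail of 0 descent steps not counted)

18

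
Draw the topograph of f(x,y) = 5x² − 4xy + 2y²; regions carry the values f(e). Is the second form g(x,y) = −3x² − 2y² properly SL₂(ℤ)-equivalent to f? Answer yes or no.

D₁ = -24, D₂ = -24
f: flip: (5,-4,2)→(2,4,5)
f: translate: b→0 (≡4 mod 4), so (2,4,5)→(2,0,3)
f: reduced (well bottom): (2,0,3) with a≤c, −a<b≤a
g is negative-definite; reduce −g:
−g: flip: (3,0,2)→(2,0,3)
−g: reduced (well bottom): (2,0,3) with a≤c, −a<b≤a
flip sign back: reduced form of g is (-2,0,-3)
reduced forms (2, 0, 3) vs (-2, 0, -3) ⇒ inequivalent

no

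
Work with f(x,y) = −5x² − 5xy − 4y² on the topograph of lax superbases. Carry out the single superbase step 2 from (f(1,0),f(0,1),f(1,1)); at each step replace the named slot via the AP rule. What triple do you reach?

start (-5,-4,-14) = (f(1,0),f(0,1),f(1,1))
replace slot 2: 2·((-5)+(-14)) − (-4) = -34 → (-5,-34,-14)

-5,-34,-14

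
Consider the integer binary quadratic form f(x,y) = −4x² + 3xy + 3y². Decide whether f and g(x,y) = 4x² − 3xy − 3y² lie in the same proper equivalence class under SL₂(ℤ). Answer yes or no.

D₁ = 57, D₂ = 57
river cycle of f (length 6): (3, 3, -4), (-4, 5, 2), (2, 7, -1), (-1, 7, 2), (2, 5, -4), (-4, 3, 3)
river cycle of g (length 6): (-3, 3, 4), (4, 5, -2), (-2, 7, 1), (1, 7, -2), (-2, 5, 4), (4, 3, -3)
cycles differ ⇒ inequivalent

no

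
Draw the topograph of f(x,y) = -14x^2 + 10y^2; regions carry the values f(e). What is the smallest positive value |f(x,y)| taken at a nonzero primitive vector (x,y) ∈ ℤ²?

descent: ρ → (10,20,-4)  [lands on river]
river: ρ → (-4,20,10)
closes: descent 1, river 2
min |a| on river = 4

4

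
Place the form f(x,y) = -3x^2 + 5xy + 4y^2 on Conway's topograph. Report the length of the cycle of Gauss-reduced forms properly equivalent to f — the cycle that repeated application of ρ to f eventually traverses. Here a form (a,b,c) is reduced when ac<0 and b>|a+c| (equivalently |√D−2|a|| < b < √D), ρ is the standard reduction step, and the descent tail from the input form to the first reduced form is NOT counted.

D = 73, ⌊√D⌋ = 8
river: ρ → (4,3,-4)
river: ρ → (-4,5,3)
river: ρ → (3,7,-2)
river: ρ → (-2,5,6)
river: ρ → (6,7,-1)
river: ρ → (-1,7,6)
river: ρ → (6,5,-2)
river: ρ → (-2,7,3)
river: ρ → (3,5,-4)
river: ρ → (-4,3,4)
river: ρ → (4,5,-3)
river: ρ → (-3,7,2)
river: ρ → (2,5,-6)
river: ρ → (-6,7,1)
river: ρ → (1,7,-6)
river: ρ → (-6,5,2)
river: ρ → (2,7,-3)
river: ρ → (-3,5,4)
ρ-cycle length = 18 (tail of 0 descent steps not counted)

18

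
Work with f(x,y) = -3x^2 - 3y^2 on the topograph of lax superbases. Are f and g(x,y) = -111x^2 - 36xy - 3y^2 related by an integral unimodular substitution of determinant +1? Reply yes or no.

D₁ = -36, D₂ = -36
f is negative-definite; reduce −f:
−f: reduced (well bottom): (3,0,3) with a≤c, −a<b≤a
flip sign back: reduced form of f is (-3,0,-3)
g is negative-definite; reduce −g:
−g: flip: (111,36,3)→(3,-36,111)
−g: translate: b→0 (≡-36 mod 6), so (3,-36,111)→(3,0,3)
−g: reduced (well bottom): (3,0,3) with a≤c, −a<b≤a
flip sign back: reduced form of g is (-3,0,-3)
reduced forms (-3, 0, -3) vs (-3, 0, -3) ⇒ equivalent

yes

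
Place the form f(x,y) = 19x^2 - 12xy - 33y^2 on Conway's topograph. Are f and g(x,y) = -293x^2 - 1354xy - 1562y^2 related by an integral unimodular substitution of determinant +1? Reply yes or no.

D₁ = 2652, D₂ = 2652
river cycle of f (length 4): (19, 26, -26), (-26, 26, 19), (19, 50, -2), (-2, 50, 19)
river cycle of g (length 4): (-26, 26, 19), (19, 50, -2), (-2, 50, 19), (19, 26, -26)
cycles coincide ⇒ equivalent

yes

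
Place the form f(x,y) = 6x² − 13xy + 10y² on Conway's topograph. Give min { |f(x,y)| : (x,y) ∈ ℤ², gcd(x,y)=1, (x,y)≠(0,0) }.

translate: b→-1 (≡-13 mod 12), so (6,-13,10)→(6,-1,3)
flip: (6,-1,3)→(3,1,6)
reduced (well bottom): (3,1,6) with a≤c, −a<b≤a
well minimum = a = 3

3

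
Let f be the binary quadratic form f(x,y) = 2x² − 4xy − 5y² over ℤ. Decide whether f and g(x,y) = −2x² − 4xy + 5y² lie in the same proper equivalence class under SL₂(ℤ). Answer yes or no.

D₁ = 56, D₂ = 56
river cycle of f (length 4): (-5, 4, 2), (2, 4, -5), (-5, 6, 1), (1, 6, -5)
river cycle of g (length 4): (5, 4, -2), (-2, 4, 5), (5, 6, -1), (-1, 6, 5)
cycles differ ⇒ inequivalent

no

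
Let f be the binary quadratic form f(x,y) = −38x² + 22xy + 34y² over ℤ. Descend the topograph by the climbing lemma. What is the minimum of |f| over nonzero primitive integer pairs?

river: ρ → (34,46,-26)
river: ρ → (-26,58,22)
river: ρ → (22,74,-2)
river: ρ → (-2,74,22)
river: ρ → (22,58,-26)
river: ρ → (-26,46,34)
river: ρ → (34,22,-38)
river: ρ → (-38,54,18)
river: ρ → (18,54,-38)
river: ρ → (-38,22,34)
closes: descent 0, river 10
min |a| on river = 2

2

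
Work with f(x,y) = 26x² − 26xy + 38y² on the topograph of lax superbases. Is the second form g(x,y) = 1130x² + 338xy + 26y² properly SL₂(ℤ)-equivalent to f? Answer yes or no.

D₁ = -3276, D₂ = -3276
f: translate: b→26 (≡-26 mod 52), so (26,-26,38)→(26,26,38)
f: reduced (well bottom): (26,26,38) with a≤c, −a<b≤a
g: flip: (1130,338,26)→(26,-338,1130)
g: translate: b→26 (≡-338 mod 52), so (26,-338,1130)→(26,26,38)
g: reduced (well bottom): (26,26,38) with a≤c, −a<b≤a
reduced forms (26, 26, 38) vs (26, 26, 38) ⇒ equivalent

yes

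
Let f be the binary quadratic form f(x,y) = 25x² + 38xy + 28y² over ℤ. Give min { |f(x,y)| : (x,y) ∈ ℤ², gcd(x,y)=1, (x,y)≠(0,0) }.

translate: b→-12 (≡38 mod 50), so (25,38,28)→(25,-12,15)
flip: (25,-12,15)→(15,12,25)
reduced (well bottom): (15,12,25) with a≤c, −a<b≤a
well minimum = a = 15

15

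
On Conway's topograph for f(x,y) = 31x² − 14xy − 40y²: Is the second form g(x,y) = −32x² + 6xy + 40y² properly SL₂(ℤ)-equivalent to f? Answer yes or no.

D₁ = 5156, D₂ = 5156
river cycle of f (length 70): (-40, 14, 31), (31, 48, -23), (-23, 44, 35), (35, 26, -32), (-32, 38, 29), (29, 20, -41), (-41, 62, 8), (8, 66, -25), (-25, 34, 40), (40, 46, -19), … (60 more)
river cycle of g (length 58): (-32, 70, 2), (2, 70, -32), (-32, 58, 14), (14, 54, -40), (-40, 26, 28), (28, 30, -38), (-38, 46, 20), (20, 34, -50), (-50, 66, 4), (4, 70, -16), … (48 more)
cycles differ ⇒ inequivalent

no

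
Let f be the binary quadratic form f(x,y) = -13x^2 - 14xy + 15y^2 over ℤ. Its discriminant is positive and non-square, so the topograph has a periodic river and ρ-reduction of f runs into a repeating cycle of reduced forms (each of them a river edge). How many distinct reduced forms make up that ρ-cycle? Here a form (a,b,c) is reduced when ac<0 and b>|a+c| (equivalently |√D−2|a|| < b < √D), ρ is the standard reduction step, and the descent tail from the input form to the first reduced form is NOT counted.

D = 976, ⌊√D⌋ = 31
descent: ρ → (15,14,-13)  [lands on river]
river: ρ → (-13,12,16)
river: ρ → (16,20,-9)
river: ρ → (-9,16,20)
river: ρ → (20,24,-5)
river: ρ → (-5,26,15)
river: ρ → (15,4,-16)
river: ρ → (-16,28,3)
river: ρ → (3,26,-25)
river: ρ → (-25,24,4)
river: ρ → (4,24,-25)
river: ρ → (-25,26,3)
river: ρ → (3,28,-16)
river: ρ → (-16,4,15)
river: ρ → (15,26,-5)
river: ρ → (-5,24,20)
river: ρ → (20,16,-9)
river: ρ → (-9,20,16)
river: ρ → (16,12,-13)
river: ρ → (-13,14,15)
river: ρ → (15,16,-12)
river: ρ → (-12,8,19)
river: ρ → (19,30,-1)
river: ρ → (-1,30,19)
river: ρ → (19,8,-12)
river: ρ → (-12,16,15)
ρ-cycle length = 26 (tail of 1 descent step not counted)

26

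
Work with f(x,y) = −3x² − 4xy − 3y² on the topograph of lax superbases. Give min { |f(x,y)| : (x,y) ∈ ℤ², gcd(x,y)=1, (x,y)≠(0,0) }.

translate: b→-2 (≡4 mod 6), so (3,4,3)→(3,-2,2)
flip: (3,-2,2)→(2,2,3)
reduced (well bottom): (2,2,3) with a≤c, −a<b≤a
well minimum |f| = |-2| = 2 (negative-definite)

2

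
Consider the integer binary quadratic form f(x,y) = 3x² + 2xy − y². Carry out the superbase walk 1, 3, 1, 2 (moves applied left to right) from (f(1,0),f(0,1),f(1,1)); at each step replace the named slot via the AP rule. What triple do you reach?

start (3,-1,4) = (f(1,0),f(0,1),f(1,1))
replace slot 1: 2·((-1)+4) − 3 = 3 → (3,-1,4)
replace slot 3: 2·(3+(-1)) − 4 = 0 → (3,-1,0)
replace slot 1: 2·((-1)+0) − 3 = -5 → (-5,-1,0)
replace slot 2: 2·((-5)+0) − (-1) = -9 → (-5,-9,0)

-5,-9,0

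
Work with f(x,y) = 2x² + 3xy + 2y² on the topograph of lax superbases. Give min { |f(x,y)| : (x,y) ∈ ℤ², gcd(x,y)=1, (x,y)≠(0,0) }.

translate: b→-1 (≡3 mod 4), so (2,3,2)→(2,-1,1)
flip: (2,-1,1)→(1,1,2)
reduced (well bottom): (1,1,2) with a≤c, −a<b≤a
well minimum = a = 1

1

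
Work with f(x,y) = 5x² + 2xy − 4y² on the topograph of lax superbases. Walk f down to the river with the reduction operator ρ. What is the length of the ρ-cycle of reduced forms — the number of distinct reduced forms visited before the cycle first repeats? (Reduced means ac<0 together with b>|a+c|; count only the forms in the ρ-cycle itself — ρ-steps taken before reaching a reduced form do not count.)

D = 84, ⌊√D⌋ = 9
river: ρ → (-4,6,3)
river: ρ → (3,6,-4)
river: ρ → (-4,2,5)
river: ρ → (5,8,-1)
river: ρ → (-1,8,5)
river: ρ → (5,2,-4)
ρ-cycle length = 6 (tail of 0 descent steps not counted)

6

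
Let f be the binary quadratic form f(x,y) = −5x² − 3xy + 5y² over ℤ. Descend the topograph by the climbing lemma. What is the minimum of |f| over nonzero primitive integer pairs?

descent: ρ → (5,3,-5)  [lands on river]
river: ρ → (-5,7,3)
river: ρ → (3,5,-7)
river: ρ → (-7,9,1)
river: ρ → (1,9,-7)
river: ρ → (-7,5,3)
river: ρ → (3,7,-5)
river: ρ → (-5,3,5)
river: ρ → (5,7,-3)
river: ρ → (-3,5,7)
river: ρ → (7,9,-1)
river: ρ → (-1,9,7)
river: ρ → (7,5,-3)
river: ρ → (-3,7,5)
closes: descent 1, river 14
min |a| on river = 1

1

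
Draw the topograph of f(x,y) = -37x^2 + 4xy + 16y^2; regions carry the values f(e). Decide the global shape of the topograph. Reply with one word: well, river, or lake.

D = b²−4ac = 4² − 4·(-37)·16 = 2384
D > 0 non-square ⇒ indefinite ⇒ periodic river

river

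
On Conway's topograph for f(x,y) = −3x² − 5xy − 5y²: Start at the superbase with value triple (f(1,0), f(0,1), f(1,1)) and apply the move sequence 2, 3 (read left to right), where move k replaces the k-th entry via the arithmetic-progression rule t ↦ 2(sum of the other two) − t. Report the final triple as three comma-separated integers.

start (-3,-5,-13) = (f(1,0),f(0,1),f(1,1))
replace slot 2: 2·((-3)+(-13)) − (-5) = -27 → (-3,-27,-13)
replace slot 3: 2·((-3)+(-27)) − (-13) = -47 → (-3,-27,-47)

-3,-27,-47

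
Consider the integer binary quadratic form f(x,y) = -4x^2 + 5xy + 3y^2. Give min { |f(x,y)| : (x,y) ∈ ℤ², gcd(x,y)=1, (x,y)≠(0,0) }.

river: ρ → (3,7,-2)
river: ρ → (-2,5,6)
river: ρ → (6,7,-1)
river: ρ → (-1,7,6)
river: ρ → (6,5,-2)
river: ρ → (-2,7,3)
river: ρ → (3,5,-4)
river: ρ → (-4,3,4)
river: ρ → (4,5,-3)
river: ρ → (-3,7,2)
river: ρ → (2,5,-6)
river: ρ → (-6,7,1)
river: ρ → (1,7,-6)
river: ρ → (-6,5,2)
river: ρ → (2,7,-3)
river: ρ → (-3,5,4)
river: ρ → (4,3,-4)
river: ρ → (-4,5,3)
closes: descent 0, river 18
min |a| on river = 1

1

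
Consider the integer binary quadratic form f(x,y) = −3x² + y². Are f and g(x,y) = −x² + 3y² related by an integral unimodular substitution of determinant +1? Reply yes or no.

D₁ = 12, D₂ = 12
river cycle of f (length 2): (1, 2, -2), (-2, 2, 1)
river cycle of g (length 2): (-1, 2, 2), (2, 2, -1)
cycles differ ⇒ inequivalent

no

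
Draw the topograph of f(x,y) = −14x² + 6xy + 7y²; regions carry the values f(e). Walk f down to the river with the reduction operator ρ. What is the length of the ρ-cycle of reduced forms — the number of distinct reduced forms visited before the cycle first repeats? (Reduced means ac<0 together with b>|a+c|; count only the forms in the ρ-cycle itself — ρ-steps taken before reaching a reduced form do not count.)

D = 428, ⌊√D⌋ = 20
descent: ρ → (7,8,-13)  [lands on river]
river: ρ → (-13,18,2)
river: ρ → (2,18,-13)
river: ρ → (-13,8,7)
river: ρ → (7,20,-1)
river: ρ → (-1,20,7)
ρ-cycle length = 6 (tail of 1 descent step not counted)

6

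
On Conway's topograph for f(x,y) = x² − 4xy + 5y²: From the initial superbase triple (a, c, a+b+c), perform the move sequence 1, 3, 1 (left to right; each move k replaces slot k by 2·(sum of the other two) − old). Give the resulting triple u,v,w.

start (1,5,2) = (f(1,0),f(0,1),f(1,1))
replace slot 1: 2·(5+2) − 1 = 13 → (13,5,2)
replace slot 3: 2·(13+5) − 2 = 34 → (13,5,34)
replace slot 1: 2·(5+34) − 13 = 65 → (65,5,34)

65,5,34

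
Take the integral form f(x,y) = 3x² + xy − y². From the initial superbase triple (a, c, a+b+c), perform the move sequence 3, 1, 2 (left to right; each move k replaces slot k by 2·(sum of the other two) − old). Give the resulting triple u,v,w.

start (3,-1,3) = (f(1,0),f(0,1),f(1,1))
replace slot 3: 2·(3+(-1)) − 3 = 1 → (3,-1,1)
replace slot 1: 2·((-1)+1) − 3 = -3 → (-3,-1,1)
replace slot 2: 2·((-3)+1) − (-1) = -3 → (-3,-3,1)

-3,-3,1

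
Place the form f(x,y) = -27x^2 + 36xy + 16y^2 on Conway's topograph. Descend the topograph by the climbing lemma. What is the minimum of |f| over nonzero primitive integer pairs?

river: ρ → (16,28,-35)
river: ρ → (-35,42,9)
river: ρ → (9,48,-20)
river: ρ → (-20,32,25)
river: ρ → (25,18,-27)
river: ρ → (-27,36,16)
closes: descent 0, river 6
min |a| on river = 9

9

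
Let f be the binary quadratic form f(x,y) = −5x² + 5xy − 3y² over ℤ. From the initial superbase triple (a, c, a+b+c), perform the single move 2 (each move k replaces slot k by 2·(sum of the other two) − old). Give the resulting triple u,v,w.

start (-5,-3,-3) = (f(1,0),f(0,1),f(1,1))
replace slot 2: 2·((-5)+(-3)) − (-3) = -13 → (-5,-13,-3)

-5,-13,-3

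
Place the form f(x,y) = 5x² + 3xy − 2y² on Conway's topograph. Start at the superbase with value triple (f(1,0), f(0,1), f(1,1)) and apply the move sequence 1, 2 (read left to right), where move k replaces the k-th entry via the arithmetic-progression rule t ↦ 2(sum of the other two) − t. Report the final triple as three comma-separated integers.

start (5,-2,6) = (f(1,0),f(0,1),f(1,1))
replace slot 1: 2·((-2)+6) − 5 = 3 → (3,-2,6)
replace slot 2: 2·(3+6) − (-2) = 20 → (3,20,6)

3,20,6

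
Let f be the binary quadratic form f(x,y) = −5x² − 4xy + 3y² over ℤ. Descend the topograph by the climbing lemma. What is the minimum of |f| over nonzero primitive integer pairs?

descent: ρ → (3,4,-5)  [lands on river]
river: ρ → (-5,6,2)
river: ρ → (2,6,-5)
river: ρ → (-5,4,3)
river: ρ → (3,8,-1)
river: ρ → (-1,8,3)
closes: descent 1, river 6
min |a| on river = 1

1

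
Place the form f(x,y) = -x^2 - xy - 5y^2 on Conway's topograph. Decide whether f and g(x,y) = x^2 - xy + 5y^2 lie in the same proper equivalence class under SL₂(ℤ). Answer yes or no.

D₁ = -19, D₂ = -19
f is negative-definite; reduce −f:
−f: reduced (well bottom): (1,1,5) with a≤c, −a<b≤a
flip sign back: reduced form of f is (-1,-1,-5)
g: translate: b→1 (≡-1 mod 2), so (1,-1,5)→(1,1,5)
g: reduced (well bottom): (1,1,5) with a≤c, −a<b≤a
reduced forms (-1, -1, -5) vs (1, 1, 5) ⇒ inequivalent

no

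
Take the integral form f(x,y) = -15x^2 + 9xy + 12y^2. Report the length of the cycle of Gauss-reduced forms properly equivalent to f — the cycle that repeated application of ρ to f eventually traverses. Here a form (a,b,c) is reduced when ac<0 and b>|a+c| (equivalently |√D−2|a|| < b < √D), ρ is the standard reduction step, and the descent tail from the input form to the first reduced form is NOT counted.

D = 801, ⌊√D⌋ = 28
river: ρ → (12,15,-12)
river: ρ → (-12,9,15)
river: ρ → (15,21,-6)
river: ρ → (-6,27,3)
river: ρ → (3,27,-6)
river: ρ → (-6,21,15)
river: ρ → (15,9,-12)
river: ρ → (-12,15,12)
river: ρ → (12,9,-15)
river: ρ → (-15,21,6)
river: ρ → (6,27,-3)
river: ρ → (-3,27,6)
river: ρ → (6,21,-15)
river: ρ → (-15,9,12)
ρ-cycle length = 14 (tail of 0 descent steps not counted)

14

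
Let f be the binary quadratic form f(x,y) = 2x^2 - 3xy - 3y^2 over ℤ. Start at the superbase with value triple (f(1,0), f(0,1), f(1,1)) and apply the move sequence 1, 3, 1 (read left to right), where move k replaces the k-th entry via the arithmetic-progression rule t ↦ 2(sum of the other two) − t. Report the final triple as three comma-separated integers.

start (2,-3,-4) = (f(1,0),f(0,1),f(1,1))
replace slot 1: 2·((-3)+(-4)) − 2 = -16 → (-16,-3,-4)
replace slot 3: 2·((-16)+(-3)) − (-4) = -34 → (-16,-3,-34)
replace slot 1: 2·((-3)+(-34)) − (-16) = -58 → (-58,-3,-34)

-58,-3,-34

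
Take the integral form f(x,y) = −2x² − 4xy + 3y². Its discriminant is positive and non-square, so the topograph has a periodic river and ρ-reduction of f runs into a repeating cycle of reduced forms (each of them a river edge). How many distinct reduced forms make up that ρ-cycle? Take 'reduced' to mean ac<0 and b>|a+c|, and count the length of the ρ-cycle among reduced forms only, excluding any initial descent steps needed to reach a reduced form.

D = 40, ⌊√D⌋ = 6
descent: ρ → (3,4,-2)  [lands on river]
river: ρ → (-2,4,3)
river: ρ → (3,2,-3)
river: ρ → (-3,4,2)
river: ρ → (2,4,-3)
river: ρ → (-3,2,3)
ρ-cycle length = 6 (tail of 1 descent step not counted)

6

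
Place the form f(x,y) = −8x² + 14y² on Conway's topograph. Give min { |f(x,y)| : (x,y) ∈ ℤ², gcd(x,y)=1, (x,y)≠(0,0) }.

descent: ρ → (14,0,-8)
descent: ρ → (-8,16,6)  [lands on river]
river: ρ → (6,20,-2)
river: ρ → (-2,20,6)
river: ρ → (6,16,-8)
closes: descent 2, river 4
min |a| on river = 2

2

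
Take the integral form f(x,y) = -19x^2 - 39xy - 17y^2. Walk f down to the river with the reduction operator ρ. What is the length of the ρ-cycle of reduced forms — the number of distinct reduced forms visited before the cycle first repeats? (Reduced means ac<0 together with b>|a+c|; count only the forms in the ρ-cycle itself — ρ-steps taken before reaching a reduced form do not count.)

D = 229, ⌊√D⌋ = 15
descent: ρ → (-17,5,3)
descent: ρ → (3,13,-5)  [lands on river]
river: ρ → (-5,7,9)
river: ρ → (9,11,-3)
river: ρ → (-3,13,5)
river: ρ → (5,7,-9)
river: ρ → (-9,11,3)
ρ-cycle length = 6 (tail of 2 descent steps not counted)

6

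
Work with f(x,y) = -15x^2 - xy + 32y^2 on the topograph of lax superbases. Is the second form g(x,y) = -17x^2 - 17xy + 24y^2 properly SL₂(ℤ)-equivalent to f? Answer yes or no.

D₁ = 1921, D₂ = 1921
river cycle of f (length 58): (-15, 29, 18), (18, 43, -1), (-1, 43, 18), (18, 29, -15), (-15, 31, 16), (16, 33, -13), (-13, 19, 30), (30, 41, -2), (-2, 43, 9), (9, 29, -30), … (48 more)
river cycle of g (length 58): (24, 17, -17), (-17, 17, 24), (24, 31, -10), (-10, 29, 27), (27, 25, -12), (-12, 23, 29), (29, 35, -6), (-6, 37, 23), (23, 9, -20), (-20, 31, 12), … (48 more)
cycles differ ⇒ inequivalent

no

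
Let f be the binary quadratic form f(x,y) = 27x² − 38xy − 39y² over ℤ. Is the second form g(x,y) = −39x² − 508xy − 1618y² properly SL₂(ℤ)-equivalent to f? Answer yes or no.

D₁ = 5656, D₂ = 5656
river cycle of f (length 32): (-39, 38, 27), (27, 70, -7), (-7, 70, 27), (27, 38, -39), (-39, 40, 26), (26, 64, -15), (-15, 56, 42), (42, 28, -29), (-29, 30, 41), (41, 52, -18), … (22 more)
river cycle of g (length 32): (-39, 38, 27), (27, 70, -7), (-7, 70, 27), (27, 38, -39), (-39, 40, 26), (26, 64, -15), (-15, 56, 42), (42, 28, -29), (-29, 30, 41), (41, 52, -18), … (22 more)
cycles coincide ⇒ equivalent

yes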